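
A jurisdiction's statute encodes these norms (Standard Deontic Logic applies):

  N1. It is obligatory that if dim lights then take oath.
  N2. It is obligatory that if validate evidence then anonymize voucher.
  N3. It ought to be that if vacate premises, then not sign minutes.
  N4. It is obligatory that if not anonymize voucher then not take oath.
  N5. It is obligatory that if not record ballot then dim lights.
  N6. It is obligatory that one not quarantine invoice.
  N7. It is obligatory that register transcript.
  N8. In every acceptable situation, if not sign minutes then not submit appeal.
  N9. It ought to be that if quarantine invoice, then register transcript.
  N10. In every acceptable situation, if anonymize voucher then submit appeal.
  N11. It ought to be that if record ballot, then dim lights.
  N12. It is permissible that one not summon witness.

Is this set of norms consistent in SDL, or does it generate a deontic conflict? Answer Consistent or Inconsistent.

Premise 9 is O(quarantine_invoice → register_transcript); even if O(register_transcript) held, inferring O(quarantine_invoice) would be affirming the consequent — invalid.
So O(quarantine_invoice) is not derivable, and the apparent clash with O(¬quarantine_invoice) does not arise.
A world satisfying every obligation exists (e.g. anonymize_voucher=true, dim_lights=true, quarantine_invoice=false, record_ballot=false, register_transcript=true, sign_minutes=true, submit_appeal=true, summon_witness=false, take_oath=true, vacate_premises=false, validate_evidence=false); no atom is both obligatory and forbidden, so the set is consistent.

Consistent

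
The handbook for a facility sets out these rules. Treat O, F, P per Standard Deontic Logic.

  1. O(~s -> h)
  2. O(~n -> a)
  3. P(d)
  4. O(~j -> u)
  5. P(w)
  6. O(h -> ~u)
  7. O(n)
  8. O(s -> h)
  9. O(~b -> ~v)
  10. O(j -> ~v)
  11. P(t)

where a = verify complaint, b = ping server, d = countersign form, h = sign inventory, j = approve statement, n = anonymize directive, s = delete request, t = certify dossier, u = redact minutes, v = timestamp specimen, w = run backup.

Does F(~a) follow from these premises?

No

Premise 2 is O(~n -> a), but O(~n) is not derivable from the premises, so it does not yield O(a).
No other premise forces O(a). An ideal world satisfying every premise can still have ~a true, so F(~a) is not derivable.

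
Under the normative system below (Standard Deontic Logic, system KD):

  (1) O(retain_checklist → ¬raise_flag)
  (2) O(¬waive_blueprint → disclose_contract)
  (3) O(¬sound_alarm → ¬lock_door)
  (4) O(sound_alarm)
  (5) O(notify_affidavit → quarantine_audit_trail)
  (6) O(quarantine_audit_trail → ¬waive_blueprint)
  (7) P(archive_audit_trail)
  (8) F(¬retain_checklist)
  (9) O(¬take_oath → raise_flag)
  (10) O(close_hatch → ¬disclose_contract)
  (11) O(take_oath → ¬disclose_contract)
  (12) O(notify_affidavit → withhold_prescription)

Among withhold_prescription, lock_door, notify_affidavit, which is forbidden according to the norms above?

Premise 8, F(¬retain_checklist), is equivalent to O(retain_checklist).
Premise 1 is O(retain_checklist → ¬raise_flag); since O(retain_checklist), deontic closure gives O(¬raise_flag).
The contrapositive of premise 9 (O(¬take_oath → raise_flag)) is O(¬raise_flag → take_oath), and O(¬raise_flag) is already established, so O(take_oath).
With premise 11, O(take_oath → ¬disclose_contract), the K-axiom yields O(¬disclose_contract).
Premise 2 is O(¬waive_blueprint → disclose_contract); contrapositively O(¬disclose_contract → waive_blueprint). Since O(¬disclose_contract) holds, K gives O(waive_blueprint).
The contrapositive of premise 6 (O(quarantine_audit_trail → ¬waive_blueprint)) is O(waive_blueprint → ¬quarantine_audit_trail), and O(waive_blueprint) is already established, so O(¬quarantine_audit_trail).
Premise 5 is O(notify_affidavit → quarantine_audit_trail); contrapositively O(¬quarantine_audit_trail → ¬notify_affidavit). Since O(¬quarantine_audit_trail) holds, K gives O(¬notify_affidavit).
So O(¬notify_affidavit) holds, i.e. notify_affidavit is forbidden. None of the other listed options is forbidden under the premises.

notify_affidavit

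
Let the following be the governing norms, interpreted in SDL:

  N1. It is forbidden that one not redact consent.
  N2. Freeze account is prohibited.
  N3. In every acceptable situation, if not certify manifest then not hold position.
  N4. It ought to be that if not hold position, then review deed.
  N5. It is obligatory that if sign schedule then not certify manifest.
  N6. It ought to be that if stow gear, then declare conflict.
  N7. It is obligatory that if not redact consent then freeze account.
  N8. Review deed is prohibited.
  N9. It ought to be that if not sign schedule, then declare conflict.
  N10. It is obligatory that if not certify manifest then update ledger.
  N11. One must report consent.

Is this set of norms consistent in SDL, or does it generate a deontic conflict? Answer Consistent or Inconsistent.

Premise 7 is O(¬redact_consent → freeze_account), but O(¬redact_consent) is not derivable from the premises, so it does not yield O(freeze_account).
So O(freeze_account) is not derivable, and the apparent clash with O(¬freeze_account) does not arise.
A world satisfying every obligation exists (e.g. certify_manifest=true, declare_conflict=true, freeze_account=false, hold_position=true, redact_consent=true, report_consent=true, review_deed=false, sign_schedule=false, stow_gear=false, update_ledger=false); no atom is both obligatory and forbidden, so the set is consistent.

Consistent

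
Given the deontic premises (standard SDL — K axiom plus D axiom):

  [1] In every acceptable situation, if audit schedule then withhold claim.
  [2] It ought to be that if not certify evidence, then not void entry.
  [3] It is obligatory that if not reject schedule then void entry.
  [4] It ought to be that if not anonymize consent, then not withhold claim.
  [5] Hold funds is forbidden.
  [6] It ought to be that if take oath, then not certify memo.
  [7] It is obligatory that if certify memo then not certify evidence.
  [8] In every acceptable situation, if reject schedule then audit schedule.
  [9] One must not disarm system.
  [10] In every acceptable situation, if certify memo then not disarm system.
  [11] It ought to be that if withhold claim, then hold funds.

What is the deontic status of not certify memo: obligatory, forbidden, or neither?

Obligatory

F(hold_funds) at premise 5 means O(¬hold_funds).
Premise 11 is O(withhold_claim → hold_funds); contrapositively O(¬hold_funds → ¬withhold_claim). Since O(¬hold_funds) holds, K gives O(¬withhold_claim).
Premise 1, O(audit_schedule → withhold_claim), contraposes to O(¬withhold_claim → ¬audit_schedule); with O(¬withhold_claim) we get O(¬audit_schedule).
Premise 8, O(reject_schedule → audit_schedule), contraposes to O(¬audit_schedule → ¬reject_schedule); with O(¬audit_schedule) we get O(¬reject_schedule).
Premise 3 is O(¬reject_schedule → void_entry); since O(¬reject_schedule), deontic closure gives O(void_entry).
Premise 2 is O(¬certify_evidence → ¬void_entry); contrapositively O(void_entry → certify_evidence). Since O(void_entry) holds, K gives O(certify_evidence).
Premise 7, O(certify_memo → ¬certify_evidence), contraposes to O(certify_evidence → ¬certify_memo); with O(certify_evidence) we get O(¬certify_memo).
Premises 4, 6, 9, 10 do not contribute to this derivation.
Hence ¬certify_memo is obligatory.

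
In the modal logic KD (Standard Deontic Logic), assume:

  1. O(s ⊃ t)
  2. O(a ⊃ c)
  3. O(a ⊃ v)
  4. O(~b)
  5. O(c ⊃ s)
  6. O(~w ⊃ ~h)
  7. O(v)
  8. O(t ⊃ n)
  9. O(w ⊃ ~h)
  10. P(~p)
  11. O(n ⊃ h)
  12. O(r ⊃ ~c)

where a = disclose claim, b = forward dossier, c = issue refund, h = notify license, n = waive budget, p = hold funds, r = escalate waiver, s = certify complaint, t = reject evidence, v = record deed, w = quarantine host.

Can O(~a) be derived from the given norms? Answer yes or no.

Yes

Premises 9 and 6 cover both cases: O(w ⊃ ~h) and O(~w ⊃ ~h). Since w ∨ ~w is a tautology, O(~h) follows.
The contrapositive of premise 11 (O(n ⊃ h)) is O(~h ⊃ ~n), and O(~h) is already established, so O(~n).
Premise 8, O(t ⊃ n), contraposes to O(~n ⊃ ~t); with O(~n) we get O(~t).
The contrapositive of premise 1 (O(s ⊃ t)) is O(~t ⊃ ~s), and O(~t) is already established, so O(~s).
Premise 5 is O(c ⊃ s); contrapositively O(~s ⊃ ~c). Since O(~s) holds, K gives O(~c).
Premise 2 is O(a ⊃ c); contrapositively O(~c ⊃ ~a). Since O(~c) holds, K gives O(~a).
Premises 3, 4, 7, 10, 12 do not contribute to this derivation.
So O(~a) follows.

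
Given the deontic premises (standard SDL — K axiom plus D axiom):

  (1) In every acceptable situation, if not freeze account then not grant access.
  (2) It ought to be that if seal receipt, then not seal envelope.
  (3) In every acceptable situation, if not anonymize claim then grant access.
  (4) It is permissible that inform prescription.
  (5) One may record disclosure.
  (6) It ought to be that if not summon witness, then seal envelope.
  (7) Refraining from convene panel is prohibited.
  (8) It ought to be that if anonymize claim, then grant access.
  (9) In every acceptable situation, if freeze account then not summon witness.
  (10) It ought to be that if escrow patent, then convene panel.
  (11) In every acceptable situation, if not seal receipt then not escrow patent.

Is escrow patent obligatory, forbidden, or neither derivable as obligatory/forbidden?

Forbidden

By case analysis on ¬anonymize_claim: premise 3 gives O(¬anonymize_claim → grant_access) and premise 8 gives O(anonymize_claim → grant_access), so O(grant_access) either way.
The contrapositive of premise 1 (O(¬freeze_account → ¬grant_access)) is O(grant_access → freeze_account), and O(grant_access) is already established, so O(freeze_account).
Applying K to premise 9 (O(freeze_account → ¬summon_witness)) and O(freeze_account) yields O(¬summon_witness).
From O(¬summon_witness) and premise 6, O(¬summon_witness → seal_envelope), we obtain O(seal_envelope).
The contrapositive of premise 2 (O(seal_receipt → ¬seal_envelope)) is O(seal_envelope → ¬seal_receipt), and O(seal_envelope) is already established, so O(¬seal_receipt).
Premise 11 is O(¬seal_receipt → ¬escrow_patent); since O(¬seal_receipt), deontic closure gives O(¬escrow_patent).
Premises 4, 5, 7, 10 do not contribute to this derivation.
Thus O(¬escrow_patent), which is F(escrow_patent): escrow_patent is forbidden.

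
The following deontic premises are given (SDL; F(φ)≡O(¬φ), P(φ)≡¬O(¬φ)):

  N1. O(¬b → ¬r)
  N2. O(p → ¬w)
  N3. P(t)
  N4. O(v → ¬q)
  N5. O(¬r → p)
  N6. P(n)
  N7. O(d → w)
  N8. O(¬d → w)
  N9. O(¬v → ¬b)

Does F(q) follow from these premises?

Yes

By case analysis on d: premise 7 gives O(d → w) and premise 8 gives O(¬d → w), so O(w) either way.
The contrapositive of premise 2 (O(p → ¬w)) is O(w → ¬p), and O(w) is already established, so O(¬p).
The contrapositive of premise 5 (O(¬r → p)) is O(¬p → r), and O(¬p) is already established, so O(r).
The contrapositive of premise 1 (O(¬b → ¬r)) is O(r → b), and O(r) is already established, so O(b).
Premise 9 is O(¬v → ¬b); contrapositively O(b → v). Since O(b) holds, K gives O(v).
Applying K to premise 4 (O(v → ¬q)) and O(v) yields O(¬q).
Premises 3, 6 do not contribute to this derivation.
So O(¬q) holds, i.e. F(q). The claim follows.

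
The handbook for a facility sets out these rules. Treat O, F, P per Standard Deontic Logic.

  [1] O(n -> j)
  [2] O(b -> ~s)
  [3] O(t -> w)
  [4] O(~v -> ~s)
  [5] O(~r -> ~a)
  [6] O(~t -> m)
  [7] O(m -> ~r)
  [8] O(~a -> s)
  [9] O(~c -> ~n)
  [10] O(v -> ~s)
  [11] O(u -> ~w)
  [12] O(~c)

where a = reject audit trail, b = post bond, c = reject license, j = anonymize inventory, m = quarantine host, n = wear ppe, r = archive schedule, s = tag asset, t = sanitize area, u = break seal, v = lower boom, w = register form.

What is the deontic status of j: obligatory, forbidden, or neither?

Neither

Premise 1 is O(n -> j), but O(n) is not derivable from the premises, so it does not yield O(j).
No premise or chain of K-axiom applications forces O(j), and none forces O(~j). So j is neither obligatory nor forbidden under these norms.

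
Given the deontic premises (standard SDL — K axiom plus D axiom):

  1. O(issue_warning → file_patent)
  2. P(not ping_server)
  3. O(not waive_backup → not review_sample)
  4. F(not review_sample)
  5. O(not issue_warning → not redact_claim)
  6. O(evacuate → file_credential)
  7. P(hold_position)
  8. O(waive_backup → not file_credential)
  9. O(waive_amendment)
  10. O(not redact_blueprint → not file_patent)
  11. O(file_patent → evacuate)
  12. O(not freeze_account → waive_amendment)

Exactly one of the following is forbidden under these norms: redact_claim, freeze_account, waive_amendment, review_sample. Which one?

Premise 4, F(not review_sample), is equivalent to O(review_sample).
Premise 3 is O(not waive_backup → not review_sample); contrapositively O(review_sample → waive_backup). Since O(review_sample) holds, K gives O(waive_backup).
Premise 8 is O(waive_backup → not file_credential); since O(waive_backup), deontic closure gives O(not file_credential).
The contrapositive of premise 6 (O(evacuate → file_credential)) is O(not file_credential → not evacuate), and O(not file_credential) is already established, so O(not evacuate).
The contrapositive of premise 11 (O(file_patent → evacuate)) is O(not evacuate → not file_patent), and O(not evacuate) is already established, so O(not file_patent).
Premise 1, O(issue_warning → file_patent), contraposes to O(not file_patent → not issue_warning); with O(not file_patent) we get O(not issue_warning).
With premise 5, O(not issue_warning → not redact_claim), the K-axiom yields O(not redact_claim).
So O(not redact_claim) holds, i.e. redact_claim is forbidden. None of the other listed options is forbidden under the premises.

redact_claim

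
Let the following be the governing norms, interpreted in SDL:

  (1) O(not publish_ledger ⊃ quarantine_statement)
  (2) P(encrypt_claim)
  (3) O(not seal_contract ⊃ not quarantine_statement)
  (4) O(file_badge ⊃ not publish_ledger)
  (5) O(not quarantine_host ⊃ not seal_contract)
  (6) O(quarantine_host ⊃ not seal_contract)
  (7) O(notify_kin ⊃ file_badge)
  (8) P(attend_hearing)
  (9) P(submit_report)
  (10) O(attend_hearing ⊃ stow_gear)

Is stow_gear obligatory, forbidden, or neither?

Neither

Premise 10 is O(attend_hearing ⊃ stow_gear), but O(attend_hearing) is not derivable from the premises (the permission P(attend_hearing) asserts only not O(not attend_hearing), not O(attend_hearing)), so it does not yield O(stow_gear).
No premise or chain of K-axiom applications forces O(stow_gear), and none forces O(not stow_gear). So stow_gear is neither obligatory nor forbidden under these norms.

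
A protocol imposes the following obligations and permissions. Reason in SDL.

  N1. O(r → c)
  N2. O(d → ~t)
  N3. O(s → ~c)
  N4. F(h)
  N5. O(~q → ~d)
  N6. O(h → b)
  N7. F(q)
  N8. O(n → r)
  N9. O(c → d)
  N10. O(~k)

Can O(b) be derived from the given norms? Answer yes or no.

No

Premise 6 is O(h → b), but O(h) is not derivable from the premises, so it does not yield O(b).
No other premise forces O(b). An ideal world satisfying every premise can still have b false, so O(b) is not derivable.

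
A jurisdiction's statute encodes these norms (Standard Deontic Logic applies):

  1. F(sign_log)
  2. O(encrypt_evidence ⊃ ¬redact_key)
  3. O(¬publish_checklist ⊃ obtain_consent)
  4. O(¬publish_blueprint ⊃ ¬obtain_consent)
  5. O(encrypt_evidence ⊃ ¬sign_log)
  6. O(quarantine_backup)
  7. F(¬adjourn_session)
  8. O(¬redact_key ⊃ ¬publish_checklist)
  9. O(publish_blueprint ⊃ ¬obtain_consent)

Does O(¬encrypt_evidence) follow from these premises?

Yes

Premises 9 and 4 are O(publish_blueprint ⊃ ¬obtain_consent) and O(¬publish_blueprint ⊃ ¬obtain_consent); every ideal world satisfies publish_blueprint or ¬publish_blueprint, so in either case ¬obtain_consent holds — hence O(¬obtain_consent).
Premise 3 is O(¬publish_checklist ⊃ obtain_consent); contrapositively O(¬obtain_consent ⊃ publish_checklist). Since O(¬obtain_consent) holds, K gives O(publish_checklist).
Premise 8 is O(¬redact_key ⊃ ¬publish_checklist); contrapositively O(publish_checklist ⊃ redact_key). Since O(publish_checklist) holds, K gives O(redact_key).
Premise 2 is O(encrypt_evidence ⊃ ¬redact_key); contrapositively O(redact_key ⊃ ¬encrypt_evidence). Since O(redact_key) holds, K gives O(¬encrypt_evidence).
Premises 1, 5, 6, 7 do not contribute to this derivation.
So O(¬encrypt_evidence) follows.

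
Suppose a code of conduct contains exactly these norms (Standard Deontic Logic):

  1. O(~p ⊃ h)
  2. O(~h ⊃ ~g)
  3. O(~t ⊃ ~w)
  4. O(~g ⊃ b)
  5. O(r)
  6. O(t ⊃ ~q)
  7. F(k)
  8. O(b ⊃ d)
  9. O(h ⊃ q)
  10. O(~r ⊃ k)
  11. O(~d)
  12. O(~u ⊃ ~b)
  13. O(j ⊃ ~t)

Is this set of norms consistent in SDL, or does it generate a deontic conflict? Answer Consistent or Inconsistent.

Consistent

Premise 10 is O(~r ⊃ k), but O(~r) is not derivable from the premises, so it does not yield O(k).
So O(k) is not derivable, and the apparent clash with O(~k) does not arise.
A world satisfying every obligation exists (e.g. b=false, d=false, g=true, h=true, j=false, k=false, p=false, q=true, r=true, t=false, u=false, w=false); no atom is both obligatory and forbidden, so the set is consistent.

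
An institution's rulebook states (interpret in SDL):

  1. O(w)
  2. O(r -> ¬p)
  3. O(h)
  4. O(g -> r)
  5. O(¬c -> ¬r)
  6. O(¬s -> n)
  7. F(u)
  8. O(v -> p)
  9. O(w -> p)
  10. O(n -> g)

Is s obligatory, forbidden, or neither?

Obligatory

From premise 1 we have O(w).
Premise 9 is O(w -> p); since O(w), deontic closure gives O(p).
Premise 2 is O(r -> ¬p); contrapositively O(p -> ¬r). Since O(p) holds, K gives O(¬r).
Premise 4 is O(g -> r); contrapositively O(¬r -> ¬g). Since O(¬r) holds, K gives O(¬g).
The contrapositive of premise 10 (O(n -> g)) is O(¬g -> ¬n), and O(¬g) is already established, so O(¬n).
Premise 6 is O(¬s -> n); contrapositively O(¬n -> s). Since O(¬n) holds, K gives O(s).
Premises 3, 5, 7, 8 do not contribute to this derivation.
Hence s is obligatory.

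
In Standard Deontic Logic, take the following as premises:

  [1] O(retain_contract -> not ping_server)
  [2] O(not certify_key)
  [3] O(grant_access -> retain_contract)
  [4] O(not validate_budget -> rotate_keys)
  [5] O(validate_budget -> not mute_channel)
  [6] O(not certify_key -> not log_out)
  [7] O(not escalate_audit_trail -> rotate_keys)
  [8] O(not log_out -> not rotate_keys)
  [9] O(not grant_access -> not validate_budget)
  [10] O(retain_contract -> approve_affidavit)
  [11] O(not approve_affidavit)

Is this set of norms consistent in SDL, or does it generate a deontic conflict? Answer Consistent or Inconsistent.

Inconsistent

Premise 11 gives O(not approve_affidavit).
The contrapositive of premise 10 (O(retain_contract -> approve_affidavit)) is O(not approve_affidavit -> not retain_contract), and O(not approve_affidavit) is already established, so O(not retain_contract).
Premise 3 is O(grant_access -> retain_contract); contrapositively O(not retain_contract -> not grant_access). Since O(not retain_contract) holds, K gives O(not grant_access).
From O(not grant_access) and premise 9, O(not grant_access -> not validate_budget), we obtain O(not validate_budget).
With premise 4, O(not validate_budget -> rotate_keys), the K-axiom yields O(rotate_keys).
The contrapositive of premise 8 (O(not log_out -> not rotate_keys)) is O(rotate_keys -> log_out), and O(rotate_keys) is already established, so O(log_out).
The contrapositive of premise 6 (O(not certify_key -> not log_out)) is O(log_out -> certify_key), and O(log_out) is already established, so O(certify_key).
But premise 2 directly asserts O(not certify_key).
We now have both O(certify_key) and O(not certify_key) — certify_key is simultaneously obligatory and forbidden, violating the D-axiom.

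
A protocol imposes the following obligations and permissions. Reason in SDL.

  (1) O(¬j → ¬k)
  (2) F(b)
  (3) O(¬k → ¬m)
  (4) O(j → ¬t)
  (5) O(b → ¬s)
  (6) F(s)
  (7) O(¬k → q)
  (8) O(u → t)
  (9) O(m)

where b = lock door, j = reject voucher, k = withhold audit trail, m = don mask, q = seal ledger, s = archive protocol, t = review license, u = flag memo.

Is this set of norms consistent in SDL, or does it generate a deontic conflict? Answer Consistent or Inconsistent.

Consistent

Premise 5 is O(b → ¬s); even if O(¬s) held, inferring O(b) would be affirming the consequent — invalid.
So O(b) is not derivable, and the apparent clash with O(¬b) does not arise.
A world satisfying every obligation exists (e.g. b=false, j=true, k=true, m=true, q=false, s=false, t=false, u=false); no atom is both obligatory and forbidden, so the set is consistent.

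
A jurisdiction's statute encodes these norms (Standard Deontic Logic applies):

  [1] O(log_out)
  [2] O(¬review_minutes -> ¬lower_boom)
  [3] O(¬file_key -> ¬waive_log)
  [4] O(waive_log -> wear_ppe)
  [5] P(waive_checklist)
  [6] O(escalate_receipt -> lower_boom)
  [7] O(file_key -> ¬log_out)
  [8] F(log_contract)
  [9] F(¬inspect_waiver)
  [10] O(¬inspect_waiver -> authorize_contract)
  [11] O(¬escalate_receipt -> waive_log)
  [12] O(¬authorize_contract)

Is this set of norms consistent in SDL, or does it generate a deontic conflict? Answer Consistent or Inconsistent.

Consistent

Premise 10 is O(¬inspect_waiver -> authorize_contract), but O(¬inspect_waiver) is not derivable from the premises, so it does not yield O(authorize_contract).
So O(authorize_contract) is not derivable, and the apparent clash with O(¬authorize_contract) does not arise.
A world satisfying every obligation exists (e.g. authorize_contract=false, escalate_receipt=true, file_key=false, inspect_waiver=true, log_contract=false, log_out=true, lower_boom=true, review_minutes=true, waive_checklist=false, waive_log=false, wear_ppe=false); no atom is both obligatory and forbidden, so the set is consistent.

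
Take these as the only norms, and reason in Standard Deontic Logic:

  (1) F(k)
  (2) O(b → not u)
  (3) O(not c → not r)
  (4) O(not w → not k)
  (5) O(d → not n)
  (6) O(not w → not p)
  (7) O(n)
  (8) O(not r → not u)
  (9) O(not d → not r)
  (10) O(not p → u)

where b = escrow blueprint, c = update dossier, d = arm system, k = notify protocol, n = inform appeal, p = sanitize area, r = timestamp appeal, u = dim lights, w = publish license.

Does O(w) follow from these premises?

Premise 7 states O(n) outright.
Premise 5, O(d → not n), contraposes to O(n → not d); with O(n) we get O(not d).
Premise 9 is O(not d → not r); since O(not d), deontic closure gives O(not r).
Premise 8 is O(not r → not u); since O(not r), deontic closure gives O(not u).
The contrapositive of premise 10 (O(not p → u)) is O(not u → p), and O(not u) is already established, so O(p).
Premise 6, O(not w → not p), contraposes to O(p → w); with O(p) we get O(w).
Premises 1, 2, 3, 4 do not contribute to this derivation.
So O(w) follows.

Yes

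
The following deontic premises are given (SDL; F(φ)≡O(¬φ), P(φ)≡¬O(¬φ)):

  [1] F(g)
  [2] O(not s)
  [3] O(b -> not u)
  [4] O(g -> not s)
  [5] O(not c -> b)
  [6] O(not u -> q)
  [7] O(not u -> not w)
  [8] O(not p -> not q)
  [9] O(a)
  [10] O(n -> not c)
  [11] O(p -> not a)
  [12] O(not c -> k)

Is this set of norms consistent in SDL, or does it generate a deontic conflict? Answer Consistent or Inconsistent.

Consistent

Premise 4 is O(g -> not s); even if O(not s) held, inferring O(g) would be affirming the consequent — invalid.
So O(g) is not derivable, and the apparent clash with O(not g) does not arise.
A world satisfying every obligation exists (e.g. a=true, b=false, c=true, g=false, k=false, n=false, p=false, q=false, s=false, u=true, w=false); no atom is both obligatory and forbidden, so the set is consistent.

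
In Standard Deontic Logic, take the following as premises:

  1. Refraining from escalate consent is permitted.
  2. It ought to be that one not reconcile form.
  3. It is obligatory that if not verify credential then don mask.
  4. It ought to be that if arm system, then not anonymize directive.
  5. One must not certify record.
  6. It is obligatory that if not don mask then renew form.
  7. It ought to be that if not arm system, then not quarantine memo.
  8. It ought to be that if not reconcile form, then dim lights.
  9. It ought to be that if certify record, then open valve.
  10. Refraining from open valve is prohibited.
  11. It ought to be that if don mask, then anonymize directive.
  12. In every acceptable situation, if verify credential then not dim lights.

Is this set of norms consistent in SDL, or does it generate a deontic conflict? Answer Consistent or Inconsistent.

Premise 9 is O(certify_record → open_valve); even if O(open_valve) held, inferring O(certify_record) would be affirming the consequent — invalid.
So O(certify_record) is not derivable, and the apparent clash with O(¬certify_record) does not arise.
A world satisfying every obligation exists (e.g. anonymize_directive=true, arm_system=false, certify_record=false, dim_lights=true, don_mask=true, escalate_consent=false, open_valve=true, quarantine_memo=false, reconcile_form=false, renew_form=false, verify_credential=false); no atom is both obligatory and forbidden, so the set is consistent.

Consistent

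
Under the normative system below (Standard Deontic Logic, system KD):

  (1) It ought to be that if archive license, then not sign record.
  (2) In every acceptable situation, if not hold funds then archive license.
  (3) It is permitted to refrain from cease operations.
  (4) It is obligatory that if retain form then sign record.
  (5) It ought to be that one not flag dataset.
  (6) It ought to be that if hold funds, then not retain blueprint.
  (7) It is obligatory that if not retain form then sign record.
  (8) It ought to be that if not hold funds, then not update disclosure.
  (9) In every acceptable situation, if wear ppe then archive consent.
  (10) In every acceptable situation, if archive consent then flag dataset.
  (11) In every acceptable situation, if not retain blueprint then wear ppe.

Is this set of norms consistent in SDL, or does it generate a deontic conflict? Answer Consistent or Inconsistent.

Inconsistent

Premises 7 and 4 are O(¬retain_form → sign_record) and O(retain_form → sign_record); every ideal world satisfies ¬retain_form or retain_form, so in either case sign_record holds — hence O(sign_record).
Premise 1 is O(archive_license → ¬sign_record); contrapositively O(sign_record → ¬archive_license). Since O(sign_record) holds, K gives O(¬archive_license).
Premise 2 is O(¬hold_funds → archive_license); contrapositively O(¬archive_license → hold_funds). Since O(¬archive_license) holds, K gives O(hold_funds).
With premise 6, O(hold_funds → ¬retain_blueprint), the K-axiom yields O(¬retain_blueprint).
Applying K to premise 11 (O(¬retain_blueprint → wear_ppe)) and O(¬retain_blueprint) yields O(wear_ppe).
Premise 9 is O(wear_ppe → archive_consent); since O(wear_ppe), deontic closure gives O(archive_consent).
Premise 10 is O(archive_consent → flag_dataset); since O(archive_consent), deontic closure gives O(flag_dataset).
Yet premise 5 states O(¬flag_dataset).
We now have both O(flag_dataset) and O(¬flag_dataset) — flag_dataset is simultaneously obligatory and forbidden, violating the D-axiom.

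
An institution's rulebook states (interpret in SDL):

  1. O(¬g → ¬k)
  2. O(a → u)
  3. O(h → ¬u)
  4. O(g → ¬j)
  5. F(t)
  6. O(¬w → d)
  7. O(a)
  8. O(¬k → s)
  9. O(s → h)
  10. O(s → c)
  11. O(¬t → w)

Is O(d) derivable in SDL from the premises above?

No

Premise 6 is O(¬w → d), but O(¬w) is not derivable from the premises, so it does not yield O(d).
No other premise forces O(d). An ideal world satisfying every premise can still have d false, so O(d) is not derivable.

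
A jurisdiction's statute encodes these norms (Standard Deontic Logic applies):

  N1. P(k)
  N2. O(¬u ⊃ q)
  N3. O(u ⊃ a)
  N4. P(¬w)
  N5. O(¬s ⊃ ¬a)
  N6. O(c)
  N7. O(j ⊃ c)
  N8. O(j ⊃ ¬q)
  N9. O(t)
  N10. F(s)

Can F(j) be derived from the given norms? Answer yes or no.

F(s) at premise 10 means O(¬s).
Applying K to premise 5 (O(¬s ⊃ ¬a)) and O(¬s) yields O(¬a).
Premise 3, O(u ⊃ a), contraposes to O(¬a ⊃ ¬u); with O(¬a) we get O(¬u).
Premise 2 is O(¬u ⊃ q); since O(¬u), deontic closure gives O(q).
Premise 8 is O(j ⊃ ¬q); contrapositively O(q ⊃ ¬j). Since O(q) holds, K gives O(¬j).
Premises 1, 4, 6, 7, 9 do not contribute to this derivation.
So O(¬j) holds, i.e. F(j). The claim follows.

Yes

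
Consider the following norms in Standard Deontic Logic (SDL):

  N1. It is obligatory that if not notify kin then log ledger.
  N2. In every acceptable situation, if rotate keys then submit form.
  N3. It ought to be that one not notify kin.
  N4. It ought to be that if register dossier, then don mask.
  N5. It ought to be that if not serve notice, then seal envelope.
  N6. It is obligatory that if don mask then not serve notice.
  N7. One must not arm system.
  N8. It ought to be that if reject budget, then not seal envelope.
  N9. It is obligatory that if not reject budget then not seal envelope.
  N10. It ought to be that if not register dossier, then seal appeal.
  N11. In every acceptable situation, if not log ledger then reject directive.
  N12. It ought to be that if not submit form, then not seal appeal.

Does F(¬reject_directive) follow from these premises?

No

Premise 11 is O(¬log_ledger → reject_directive), but O(¬log_ledger) is not derivable from the premises, so it does not yield O(reject_directive).
No other premise forces O(reject_directive). An ideal world satisfying every premise can still have ¬reject_directive true, so F(¬reject_directive) is not derivable.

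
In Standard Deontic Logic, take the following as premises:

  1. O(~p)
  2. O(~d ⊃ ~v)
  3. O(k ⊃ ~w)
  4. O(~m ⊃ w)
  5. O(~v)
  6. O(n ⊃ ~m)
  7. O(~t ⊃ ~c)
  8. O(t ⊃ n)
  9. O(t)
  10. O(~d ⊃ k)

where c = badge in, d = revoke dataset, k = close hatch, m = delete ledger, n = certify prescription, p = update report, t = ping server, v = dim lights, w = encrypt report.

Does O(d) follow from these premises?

Yes

From premise 9 we have O(t).
Premise 8 is O(t ⊃ n); since O(t), deontic closure gives O(n).
From O(n) and premise 6, O(n ⊃ ~m), we obtain O(~m).
From O(~m) and premise 4, O(~m ⊃ w), we obtain O(w).
The contrapositive of premise 3 (O(k ⊃ ~w)) is O(w ⊃ ~k), and O(w) is already established, so O(~k).
Premise 10 is O(~d ⊃ k); contrapositively O(~k ⊃ d). Since O(~k) holds, K gives O(d).
Premises 1, 2, 5, 7 do not contribute to this derivation.
So O(d) follows.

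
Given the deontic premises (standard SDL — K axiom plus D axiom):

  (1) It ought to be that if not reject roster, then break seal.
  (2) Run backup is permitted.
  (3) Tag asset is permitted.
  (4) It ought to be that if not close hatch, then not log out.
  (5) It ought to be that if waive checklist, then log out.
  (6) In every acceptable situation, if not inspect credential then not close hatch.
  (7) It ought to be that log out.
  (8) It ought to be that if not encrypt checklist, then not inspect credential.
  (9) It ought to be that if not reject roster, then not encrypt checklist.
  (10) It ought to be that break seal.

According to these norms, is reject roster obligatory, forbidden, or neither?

Obligatory

From premise 7 we have O(log_out).
The contrapositive of premise 4 (O(¬close_hatch → ¬log_out)) is O(log_out → close_hatch), and O(log_out) is already established, so O(close_hatch).
Premise 6 is O(¬inspect_credential → ¬close_hatch); contrapositively O(close_hatch → inspect_credential). Since O(close_hatch) holds, K gives O(inspect_credential).
Premise 8 is O(¬encrypt_checklist → ¬inspect_credential); contrapositively O(inspect_credential → encrypt_checklist). Since O(inspect_credential) holds, K gives O(encrypt_checklist).
Premise 9 is O(¬reject_roster → ¬encrypt_checklist); contrapositively O(encrypt_checklist → reject_roster). Since O(encrypt_checklist) holds, K gives O(reject_roster).
Premises 1, 2, 3, 5, 10 do not contribute to this derivation.
Hence reject_roster is obligatory.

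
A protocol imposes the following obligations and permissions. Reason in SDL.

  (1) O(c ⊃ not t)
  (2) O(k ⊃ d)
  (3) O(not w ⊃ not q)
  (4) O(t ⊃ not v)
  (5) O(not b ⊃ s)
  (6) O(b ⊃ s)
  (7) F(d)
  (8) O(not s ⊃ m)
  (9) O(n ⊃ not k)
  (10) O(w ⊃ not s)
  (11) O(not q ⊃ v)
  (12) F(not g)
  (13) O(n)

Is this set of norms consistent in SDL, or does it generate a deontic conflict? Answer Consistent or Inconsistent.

Premise 2 is O(k ⊃ d), but O(k) is not derivable from the premises, so it does not yield O(d).
So O(d) is not derivable, and the apparent clash with O(not d) does not arise.
A world satisfying every obligation exists (e.g. b=false, c=false, d=false, g=true, k=false, m=false, n=true, q=false, s=true, t=false, v=true, w=false); no atom is both obligatory and forbidden, so the set is consistent.

Consistent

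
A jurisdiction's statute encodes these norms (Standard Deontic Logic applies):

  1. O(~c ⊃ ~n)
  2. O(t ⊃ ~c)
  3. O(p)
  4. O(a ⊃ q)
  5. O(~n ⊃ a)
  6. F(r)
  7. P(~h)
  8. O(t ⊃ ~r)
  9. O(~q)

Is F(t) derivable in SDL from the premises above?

Yes

From premise 9 we have O(~q).
The contrapositive of premise 4 (O(a ⊃ q)) is O(~q ⊃ ~a), and O(~q) is already established, so O(~a).
Premise 5 is O(~n ⊃ a); contrapositively O(~a ⊃ n). Since O(~a) holds, K gives O(n).
The contrapositive of premise 1 (O(~c ⊃ ~n)) is O(n ⊃ c), and O(n) is already established, so O(c).
The contrapositive of premise 2 (O(t ⊃ ~c)) is O(c ⊃ ~t), and O(c) is already established, so O(~t).
Premises 3, 6, 7, 8 do not contribute to this derivation.
So O(~t) holds, i.e. F(t). The claim follows.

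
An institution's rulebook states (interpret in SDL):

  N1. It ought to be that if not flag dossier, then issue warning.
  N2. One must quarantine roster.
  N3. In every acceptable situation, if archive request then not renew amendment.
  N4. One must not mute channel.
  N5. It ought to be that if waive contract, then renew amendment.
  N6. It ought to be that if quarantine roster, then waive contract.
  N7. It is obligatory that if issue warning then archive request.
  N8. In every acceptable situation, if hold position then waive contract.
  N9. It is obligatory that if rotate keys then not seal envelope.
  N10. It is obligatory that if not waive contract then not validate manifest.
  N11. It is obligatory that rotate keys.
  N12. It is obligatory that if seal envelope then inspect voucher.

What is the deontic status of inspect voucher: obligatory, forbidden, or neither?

Neither

Premise 12 is O(seal_envelope → inspect_voucher), but O(seal_envelope) is not derivable from the premises, so it does not yield O(inspect_voucher).
No premise or chain of K-axiom applications forces O(inspect_voucher), and none forces O(¬inspect_voucher). So inspect_voucher is neither obligatory nor forbidden under these norms.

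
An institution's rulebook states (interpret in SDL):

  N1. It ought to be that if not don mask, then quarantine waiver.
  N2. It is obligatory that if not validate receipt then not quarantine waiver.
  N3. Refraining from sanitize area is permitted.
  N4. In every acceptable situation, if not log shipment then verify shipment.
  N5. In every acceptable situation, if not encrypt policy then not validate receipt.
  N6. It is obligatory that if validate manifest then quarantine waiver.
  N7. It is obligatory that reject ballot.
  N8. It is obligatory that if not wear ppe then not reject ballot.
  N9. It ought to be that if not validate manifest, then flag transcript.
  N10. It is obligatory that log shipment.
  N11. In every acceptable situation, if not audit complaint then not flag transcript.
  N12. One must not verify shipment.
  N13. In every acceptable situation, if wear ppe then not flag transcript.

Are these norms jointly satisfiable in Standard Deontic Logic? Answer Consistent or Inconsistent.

Premise 4 is O(¬log_shipment → verify_shipment), but O(¬log_shipment) is not derivable from the premises, so it does not yield O(verify_shipment).
So O(verify_shipment) is not derivable, and the apparent clash with O(¬verify_shipment) does not arise.
A world satisfying every obligation exists (e.g. audit_complaint=false, don_mask=false, encrypt_policy=true, flag_transcript=false, log_shipment=true, quarantine_waiver=true, reject_ballot=true, sanitize_area=false, validate_manifest=true, validate_receipt=true, verify_shipment=false, wear_ppe=true); no atom is both obligatory and forbidden, so the set is consistent.

Consistent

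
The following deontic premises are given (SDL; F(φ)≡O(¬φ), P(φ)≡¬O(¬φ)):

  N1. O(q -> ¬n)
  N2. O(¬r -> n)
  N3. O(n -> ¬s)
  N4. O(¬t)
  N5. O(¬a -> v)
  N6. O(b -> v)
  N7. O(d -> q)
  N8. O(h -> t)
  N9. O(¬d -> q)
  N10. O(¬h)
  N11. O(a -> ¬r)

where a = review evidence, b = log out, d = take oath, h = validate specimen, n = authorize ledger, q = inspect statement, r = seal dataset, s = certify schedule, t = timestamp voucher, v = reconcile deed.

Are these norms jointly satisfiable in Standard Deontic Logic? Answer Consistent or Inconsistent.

Premise 8 is O(h -> t), but O(h) is not derivable from the premises, so it does not yield O(t).
So O(t) is not derivable, and the apparent clash with O(¬t) does not arise.
A world satisfying every obligation exists (e.g. a=false, b=false, d=false, h=false, n=false, q=true, r=true, s=false, t=false, v=true); no atom is both obligatory and forbidden, so the set is consistent.

Consistent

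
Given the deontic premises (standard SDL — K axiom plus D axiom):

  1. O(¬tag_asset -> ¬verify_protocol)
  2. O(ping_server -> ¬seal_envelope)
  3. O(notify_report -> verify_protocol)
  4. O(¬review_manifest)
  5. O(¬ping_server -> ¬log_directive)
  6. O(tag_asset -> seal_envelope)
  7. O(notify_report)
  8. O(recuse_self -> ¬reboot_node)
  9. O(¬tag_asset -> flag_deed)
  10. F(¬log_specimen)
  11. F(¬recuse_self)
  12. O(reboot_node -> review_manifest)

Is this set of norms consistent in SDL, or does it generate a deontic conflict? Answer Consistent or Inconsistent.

Consistent

Premise 12 is O(reboot_node -> review_manifest), but O(reboot_node) is not derivable from the premises, so it does not yield O(review_manifest).
So O(review_manifest) is not derivable, and the apparent clash with O(¬review_manifest) does not arise.
A world satisfying every obligation exists (e.g. flag_deed=false, log_directive=false, log_specimen=true, notify_report=true, ping_server=false, reboot_node=false, recuse_self=true, review_manifest=false, seal_envelope=true, tag_asset=true, verify_protocol=true); no atom is both obligatory and forbidden, so the set is consistent.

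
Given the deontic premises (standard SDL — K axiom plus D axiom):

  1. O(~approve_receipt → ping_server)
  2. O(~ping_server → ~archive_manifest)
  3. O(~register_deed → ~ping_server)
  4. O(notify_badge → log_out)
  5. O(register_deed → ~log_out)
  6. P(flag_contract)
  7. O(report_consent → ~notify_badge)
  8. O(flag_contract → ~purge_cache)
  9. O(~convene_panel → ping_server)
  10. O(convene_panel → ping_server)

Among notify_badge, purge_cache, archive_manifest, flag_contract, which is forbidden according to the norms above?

notify_badge

Premises 9 and 10 cover both cases: O(~convene_panel → ping_server) and O(convene_panel → ping_server). Since ~convene_panel ∨ convene_panel is a tautology, O(ping_server) follows.
Premise 3 is O(~register_deed → ~ping_server); contrapositively O(ping_server → register_deed). Since O(ping_server) holds, K gives O(register_deed).
From O(register_deed) and premise 5, O(register_deed → ~log_out), we obtain O(~log_out).
Premise 4 is O(notify_badge → log_out); contrapositively O(~log_out → ~notify_badge). Since O(~log_out) holds, K gives O(~notify_badge).
So O(~notify_badge) holds, i.e. notify_badge is forbidden. None of the other listed options is forbidden under the premises.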